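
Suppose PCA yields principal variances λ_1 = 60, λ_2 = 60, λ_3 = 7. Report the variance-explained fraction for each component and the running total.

Step 1 — total variance = trace(Sigma) = Σ λ_i = 60 + 60 + 7 = 127.

Step 2 — fraction explained by component i = λ_i / Σ λ:
  PC1: 60/127 = 0.4724
  PC2: 60/127 = 0.4724
  PC3: 7/127 = 0.0551

Step 3 — cumulative fraction after k components = (λ_1 + ... + λ_k) / Σ λ:
  k = 1: 60/127 = 0.4724
  k = 2: (60 + 60)/127 = 120/127 = 0.9449
  k = 3: (60 + 60 + 7)/127 = 127/127 = 1

Summary (fraction, with percent):

explained: PC1 0.4724 (47.24%), PC2 0.4724 (47.24%), PC3 0.0551 (5.51%);  cumulative: 0.4724, 0.9449, 1


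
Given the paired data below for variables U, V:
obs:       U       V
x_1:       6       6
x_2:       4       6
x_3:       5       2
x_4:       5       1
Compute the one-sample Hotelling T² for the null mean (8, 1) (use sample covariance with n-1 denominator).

Step 1 — sample mean vector:
  mean(U) = (6 + 4 + 5 + 5) / 4 = 20/4 = 5
  mean(V) = (6 + 6 + 2 + 1) / 4 = 15/4 = 3.75
  x̄ = (5, 3.75),  deviation x̄ - mu_0 = (5, 3.75) - (8, 1) = (-3, 2.75).

Step 2 — sample covariance matrix, S[i,j] = (1/(n-1)) · Σ_k (x_{k,i} - mean_i) · (x_{k,j} - mean_j), divisor n-1 = 3:
  S[U,U] = ((1)·(1) + (-1)·(-1) + (0)·(0) + (0)·(0)) / 3 = 2/3 = 0.6667
  S[U,V] = ((1)·(2.25) + (-1)·(2.25) + (0)·(-1.75) + (0)·(-2.75)) / 3 = 0/3 = 0
  S[V,V] = ((2.25)·(2.25) + (2.25)·(2.25) + (-1.75)·(-1.75) + (-2.75)·(-2.75)) / 3 = 20.75/3 = 6.9167
  S = [[0.6667, 0],
 [0, 6.9167]].

Step 3 — invert S. det(S) = 0.6667·6.9167 - (0)² = 4.6111.
  S^{-1} = (1/det) · [[d, -b], [-b, a]] = [[1.5, 0],
 [0, 0.1446]].

Step 4 — quadratic form (x̄ - mu_0)^T · S^{-1} · (x̄ - mu_0):
  S^{-1} · (x̄ - mu_0) = (-4.5, 0.3976),
  (x̄ - mu_0)^T · [...] = (-3)·(-4.5) + (2.75)·(0.3976) = 14.5934.

Step 5 — scale by n: T² = 4 · 14.5934 = 58.3735.

T² ≈ 58.3735


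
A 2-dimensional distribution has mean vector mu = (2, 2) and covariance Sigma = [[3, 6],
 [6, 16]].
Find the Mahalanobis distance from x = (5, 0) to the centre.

Step 1 — centre the observation: (x - mu) = (3, -2).

Step 2 — invert Sigma. det(Sigma) = 3·16 - (6)² = 12.
  Sigma^{-1} = (1/det) · [[d, -b], [-b, a]] = [[1.3333, -0.5],
 [-0.5, 0.25]].

Step 3 — form the quadratic (x - mu)^T · Sigma^{-1} · (x - mu):
  Sigma^{-1} · (x - mu) = (5, -2).
  (x - mu)^T · [Sigma^{-1} · (x - mu)] = (3)·(5) + (-2)·(-2) = 19.

Step 4 — take square root: d = √(19) ≈ 4.3589.

d(x, mu) = √(19) ≈ 4.3589


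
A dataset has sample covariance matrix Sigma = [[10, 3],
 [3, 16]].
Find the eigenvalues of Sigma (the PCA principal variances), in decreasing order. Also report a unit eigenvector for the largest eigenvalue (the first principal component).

Step 1 — characteristic polynomial of 2×2 Sigma:
  det(Sigma - λI) = λ² - trace · λ + det = 0.
  trace = 10 + 16 = 26, det = 10·16 - (3)² = 151.
Step 2 — discriminant:
  Δ = trace² - 4·det = 676 - 604 = 72.
Step 3 — eigenvalues:
  λ = (trace ± √Δ)/2 = (26 ± 8.4853)/2,
  λ_1 = 17.2426,  λ_2 = 8.7574.

Step 4 — unit eigenvector for λ_1: solve (Sigma - λ_1 I)v = 0. First row:
  (10 - 17.2426)·v_x + (3)·v_y = 0, i.e. (-7.2426)·v_x + (3)·v_y = 0,
  so v ∝ (b, λ_1 - a) = (3, 7.2426) = u.
  ||u|| = √((3)² + (7.2426)²) = √(61.4558) ≈ 7.8394,
  v_1 = u/||u|| ≈ (0.3827, 0.9239) (||v_1|| = 1).

λ_1 = 17.2426,  λ_2 = 8.7574;  v_1 ≈ (0.3827, 0.9239)


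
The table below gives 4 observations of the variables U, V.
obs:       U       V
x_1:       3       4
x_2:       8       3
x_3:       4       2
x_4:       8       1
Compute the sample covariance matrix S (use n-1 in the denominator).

Step 1 — column means:
  mean(U) = (3 + 8 + 4 + 8) / 4 = 23/4 = 5.75
  mean(V) = (4 + 3 + 2 + 1) / 4 = 10/4 = 2.5

Step 2 — sample covariance S[i,j] = (1/(n-1)) · Σ_k (x_{k,i} - mean_i) · (x_{k,j} - mean_j), with n-1 = 3.
  S[U,U] = ((-2.75)·(-2.75) + (2.25)·(2.25) + (-1.75)·(-1.75) + (2.25)·(2.25)) / 3 = 20.75/3 = 6.9167
  S[U,V] = ((-2.75)·(1.5) + (2.25)·(0.5) + (-1.75)·(-0.5) + (2.25)·(-1.5)) / 3 = -5.5/3 = -1.8333
  S[V,V] = ((1.5)·(1.5) + (0.5)·(0.5) + (-0.5)·(-0.5) + (-1.5)·(-1.5)) / 3 = 5/3 = 1.6667

S is symmetric (S[j,i] = S[i,j]). Assembling:

S = [[6.9167, -1.8333],
 [-1.8333, 1.6667]]


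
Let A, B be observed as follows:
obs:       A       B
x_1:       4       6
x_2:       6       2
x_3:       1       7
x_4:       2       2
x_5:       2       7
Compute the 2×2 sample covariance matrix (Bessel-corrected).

Step 1 — column means:
  mean(A) = (4 + 6 + 1 + 2 + 2) / 5 = 15/5 = 3
  mean(B) = (6 + 2 + 7 + 2 + 7) / 5 = 24/5 = 4.8

Step 2 — sample covariance S[i,j] = (1/(n-1)) · Σ_k (x_{k,i} - mean_i) · (x_{k,j} - mean_j), with n-1 = 4.
  S[A,A] = ((1)·(1) + (3)·(3) + (-2)·(-2) + (-1)·(-1) + (-1)·(-1)) / 4 = 16/4 = 4
  S[A,B] = ((1)·(1.2) + (3)·(-2.8) + (-2)·(2.2) + (-1)·(-2.8) + (-1)·(2.2)) / 4 = -11/4 = -2.75
  S[B,B] = ((1.2)·(1.2) + (-2.8)·(-2.8) + (2.2)·(2.2) + (-2.8)·(-2.8) + (2.2)·(2.2)) / 4 = 26.8/4 = 6.7

S is symmetric (S[j,i] = S[i,j]). Assembling:

S = [[4, -2.75],
 [-2.75, 6.7]]


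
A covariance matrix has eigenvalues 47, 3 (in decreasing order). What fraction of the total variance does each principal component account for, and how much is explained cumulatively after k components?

Step 1 — total variance = trace(Sigma) = Σ λ_i = 47 + 3 = 50.

Step 2 — fraction explained by component i = λ_i / Σ λ:
  PC1: 47/50 = 0.94
  PC2: 3/50 = 0.06

Step 3 — cumulative fraction after k components = (λ_1 + ... + λ_k) / Σ λ:
  k = 1: 47/50 = 0.94
  k = 2: (47 + 3)/50 = 50/50 = 1

Summary (fraction, with percent):

explained: PC1 0.94 (94%), PC2 0.06 (6%);  cumulative: 0.94, 1


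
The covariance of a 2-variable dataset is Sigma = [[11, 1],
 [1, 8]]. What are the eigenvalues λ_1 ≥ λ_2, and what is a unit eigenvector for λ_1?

Step 1 — characteristic polynomial of 2×2 Sigma:
  det(Sigma - λI) = λ² - trace · λ + det = 0.
  trace = 11 + 8 = 19, det = 11·8 - (1)² = 87.
Step 2 — discriminant:
  Δ = trace² - 4·det = 361 - 348 = 13.
Step 3 — eigenvalues:
  λ = (trace ± √Δ)/2 = (19 ± 3.6056)/2,
  λ_1 = 11.3028,  λ_2 = 7.6972.

Step 4 — unit eigenvector for λ_1: solve (Sigma - λ_1 I)v = 0. First row:
  (11 - 11.3028)·v_x + (1)·v_y = 0, i.e. (-0.3028)·v_x + (1)·v_y = 0,
  so v ∝ (b, λ_1 - a) = (1, 0.3028) = u.
  ||u|| = √((1)² + (0.3028)²) = √(1.0917) ≈ 1.0448,
  v_1 = u/||u|| ≈ (0.9571, 0.2898) (||v_1|| = 1).

λ_1 = 11.3028,  λ_2 = 7.6972;  v_1 ≈ (0.9571, 0.2898)


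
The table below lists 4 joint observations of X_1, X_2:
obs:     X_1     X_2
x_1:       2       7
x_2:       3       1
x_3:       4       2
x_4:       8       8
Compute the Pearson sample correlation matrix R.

Step 1 — column means:
  mean(X_1) = (2 + 3 + 4 + 8) / 4 = 17/4 = 4.25
  mean(X_2) = (7 + 1 + 2 + 8) / 4 = 18/4 = 4.5

Step 2 — sample variances and covariances s[i,j] = (1/(n-1)) · Σ_k (x_{k,i} - mean_i) · (x_{k,j} - mean_j), with n-1 = 3:
  s[X_1,X_1] = ((-2.25)·(-2.25) + (-1.25)·(-1.25) + (-0.25)·(-0.25) + (3.75)·(3.75)) / 3 = 20.75/3 = 6.9167
  s[X_1,X_2] = ((-2.25)·(2.5) + (-1.25)·(-3.5) + (-0.25)·(-2.5) + (3.75)·(3.5)) / 3 = 12.5/3 = 4.1667
  s[X_2,X_2] = ((2.5)·(2.5) + (-3.5)·(-3.5) + (-2.5)·(-2.5) + (3.5)·(3.5)) / 3 = 37/3 = 12.3333
  Sample standard deviations s_i = √(s[i,i]):
  s(X_1) = √(6.9167) = 2.63
  s(X_2) = √(12.3333) = 3.5119

Step 3 — r_{ij} = s_{ij} / (s_i · s_j):
  r[X_1,X_1] = 1 (diagonal).
  r[X_1,X_2] = 4.1667 / (2.63 · 3.5119) = 4.1667 / 9.2361 = 0.4511
  r[X_2,X_2] = 1 (diagonal).

R is symmetric with unit diagonal. Assembling:

R = [[1, 0.4511],
 [0.4511, 1]]


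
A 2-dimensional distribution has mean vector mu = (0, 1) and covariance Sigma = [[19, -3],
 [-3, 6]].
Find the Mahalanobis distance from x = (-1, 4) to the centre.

Step 1 — centre the observation: (x - mu) = (-1, 3).

Step 2 — invert Sigma. det(Sigma) = 19·6 - (-3)² = 105.
  Sigma^{-1} = (1/det) · [[d, -b], [-b, a]] = [[0.0571, 0.0286],
 [0.0286, 0.181]].

Step 3 — form the quadratic (x - mu)^T · Sigma^{-1} · (x - mu):
  Sigma^{-1} · (x - mu) = (0.0286, 0.5143).
  (x - mu)^T · [Sigma^{-1} · (x - mu)] = (-1)·(0.0286) + (3)·(0.5143) = 1.5143.

Step 4 — take square root: d = √(1.5143) ≈ 1.2306.

d(x, mu) = √(1.5143) ≈ 1.2306


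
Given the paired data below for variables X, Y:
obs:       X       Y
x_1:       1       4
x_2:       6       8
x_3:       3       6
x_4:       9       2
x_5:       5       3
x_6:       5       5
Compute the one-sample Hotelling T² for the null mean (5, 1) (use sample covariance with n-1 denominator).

Step 1 — sample mean vector:
  mean(X) = (1 + 6 + 3 + 9 + 5 + 5) / 6 = 29/6 = 4.8333
  mean(Y) = (4 + 8 + 6 + 2 + 3 + 5) / 6 = 28/6 = 4.6667
  x̄ = (4.8333, 4.6667),  deviation x̄ - mu_0 = (4.8333, 4.6667) - (5, 1) = (-0.1667, 3.6667).

Step 2 — sample covariance matrix, S[i,j] = (1/(n-1)) · Σ_k (x_{k,i} - mean_i) · (x_{k,j} - mean_j), divisor n-1 = 5:
  S[X,X] = ((-3.8333)·(-3.8333) + (1.1667)·(1.1667) + (-1.8333)·(-1.8333) + (4.1667)·(4.1667) + (0.1667)·(0.1667) + (0.1667)·(0.1667)) / 5 = 36.8333/5 = 7.3667
  S[X,Y] = ((-3.8333)·(-0.6667) + (1.1667)·(3.3333) + (-1.8333)·(1.3333) + (4.1667)·(-2.6667) + (0.1667)·(-1.6667) + (0.1667)·(0.3333)) / 5 = -7.3333/5 = -1.4667
  S[Y,Y] = ((-0.6667)·(-0.6667) + (3.3333)·(3.3333) + (1.3333)·(1.3333) + (-2.6667)·(-2.6667) + (-1.6667)·(-1.6667) + (0.3333)·(0.3333)) / 5 = 23.3333/5 = 4.6667
  S = [[7.3667, -1.4667],
 [-1.4667, 4.6667]].

Step 3 — invert S. det(S) = 7.3667·4.6667 - (-1.4667)² = 32.2267.
  S^{-1} = (1/det) · [[d, -b], [-b, a]] = [[0.1448, 0.0455],
 [0.0455, 0.2286]].

Step 4 — quadratic form (x̄ - mu_0)^T · S^{-1} · (x̄ - mu_0):
  S^{-1} · (x̄ - mu_0) = (0.1427, 0.8306),
  (x̄ - mu_0)^T · [...] = (-0.1667)·(0.1427) + (3.6667)·(0.8306) = 3.0217.

Step 5 — scale by n: T² = 6 · 3.0217 = 18.1299.

T² ≈ 18.1299


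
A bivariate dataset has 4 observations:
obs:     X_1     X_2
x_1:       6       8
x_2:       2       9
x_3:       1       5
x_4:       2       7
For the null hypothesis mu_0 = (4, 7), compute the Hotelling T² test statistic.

Step 1 — sample mean vector:
  mean(X_1) = (6 + 2 + 1 + 2) / 4 = 11/4 = 2.75
  mean(X_2) = (8 + 9 + 5 + 7) / 4 = 29/4 = 7.25
  x̄ = (2.75, 7.25),  deviation x̄ - mu_0 = (2.75, 7.25) - (4, 7) = (-1.25, 0.25).

Step 2 — sample covariance matrix, S[i,j] = (1/(n-1)) · Σ_k (x_{k,i} - mean_i) · (x_{k,j} - mean_j), divisor n-1 = 3:
  S[X_1,X_1] = ((3.25)·(3.25) + (-0.75)·(-0.75) + (-1.75)·(-1.75) + (-0.75)·(-0.75)) / 3 = 14.75/3 = 4.9167
  S[X_1,X_2] = ((3.25)·(0.75) + (-0.75)·(1.75) + (-1.75)·(-2.25) + (-0.75)·(-0.25)) / 3 = 5.25/3 = 1.75
  S[X_2,X_2] = ((0.75)·(0.75) + (1.75)·(1.75) + (-2.25)·(-2.25) + (-0.25)·(-0.25)) / 3 = 8.75/3 = 2.9167
  S = [[4.9167, 1.75],
 [1.75, 2.9167]].

Step 3 — invert S. det(S) = 4.9167·2.9167 - (1.75)² = 11.2778.
  S^{-1} = (1/det) · [[d, -b], [-b, a]] = [[0.2586, -0.1552],
 [-0.1552, 0.436]].

Step 4 — quadratic form (x̄ - mu_0)^T · S^{-1} · (x̄ - mu_0):
  S^{-1} · (x̄ - mu_0) = (-0.3621, 0.303),
  (x̄ - mu_0)^T · [...] = (-1.25)·(-0.3621) + (0.25)·(0.303) = 0.5283.

Step 5 — scale by n: T² = 4 · 0.5283 = 2.1133.

T² ≈ 2.1133


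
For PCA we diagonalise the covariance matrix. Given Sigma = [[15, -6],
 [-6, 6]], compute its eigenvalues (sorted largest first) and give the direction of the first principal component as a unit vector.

Step 1 — characteristic polynomial of 2×2 Sigma:
  det(Sigma - λI) = λ² - trace · λ + det = 0.
  trace = 15 + 6 = 21, det = 15·6 - (-6)² = 54.
Step 2 — discriminant:
  Δ = trace² - 4·det = 441 - 216 = 225.
Step 3 — eigenvalues:
  λ = (trace ± √Δ)/2 = (21 ± 15)/2,
  λ_1 = 18,  λ_2 = 3.

Step 4 — unit eigenvector for λ_1: solve (Sigma - λ_1 I)v = 0. First row:
  (15 - 18)·v_x + (-6)·v_y = 0, i.e. (-3)·v_x + (-6)·v_y = 0,
  so v ∝ (b, λ_1 - a) = (-6, 3); multiply by -1 so the first entry is positive: u = (6, -3).
  ||u|| = √((6)² + (-3)²) = √(45) ≈ 6.7082,
  v_1 = u/||u|| ≈ (0.8944, -0.4472) (||v_1|| = 1).

λ_1 = 18,  λ_2 = 3;  v_1 ≈ (0.8944, -0.4472)


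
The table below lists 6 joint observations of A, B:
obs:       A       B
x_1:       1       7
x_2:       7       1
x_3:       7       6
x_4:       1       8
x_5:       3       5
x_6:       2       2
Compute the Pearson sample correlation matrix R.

Step 1 — column means:
  mean(A) = (1 + 7 + 7 + 1 + 3 + 2) / 6 = 21/6 = 3.5
  mean(B) = (7 + 1 + 6 + 8 + 5 + 2) / 6 = 29/6 = 4.8333

Step 2 — sample variances and covariances s[i,j] = (1/(n-1)) · Σ_k (x_{k,i} - mean_i) · (x_{k,j} - mean_j), with n-1 = 5:
  s[A,A] = ((-2.5)·(-2.5) + (3.5)·(3.5) + (3.5)·(3.5) + (-2.5)·(-2.5) + (-0.5)·(-0.5) + (-1.5)·(-1.5)) / 5 = 39.5/5 = 7.9
  s[A,B] = ((-2.5)·(2.1667) + (3.5)·(-3.8333) + (3.5)·(1.1667) + (-2.5)·(3.1667) + (-0.5)·(0.1667) + (-1.5)·(-2.8333)) / 5 = -18.5/5 = -3.7
  s[B,B] = ((2.1667)·(2.1667) + (-3.8333)·(-3.8333) + (1.1667)·(1.1667) + (3.1667)·(3.1667) + (0.1667)·(0.1667) + (-2.8333)·(-2.8333)) / 5 = 38.8333/5 = 7.7667
  Sample standard deviations s_i = √(s[i,i]):
  s(A) = √(7.9) = 2.8107
  s(B) = √(7.7667) = 2.7869

Step 3 — r_{ij} = s_{ij} / (s_i · s_j):
  r[A,A] = 1 (diagonal).
  r[A,B] = -3.7 / (2.8107 · 2.7869) = -3.7 / 7.833 = -0.4724
  r[B,B] = 1 (diagonal).

R is symmetric with unit diagonal. Assembling:

R = [[1, -0.4724],
 [-0.4724, 1]]


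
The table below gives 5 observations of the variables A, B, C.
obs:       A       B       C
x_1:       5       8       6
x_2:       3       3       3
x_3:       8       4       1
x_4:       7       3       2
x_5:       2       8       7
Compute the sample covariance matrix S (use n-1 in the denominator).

Step 1 — column means:
  mean(A) = (5 + 3 + 8 + 7 + 2) / 5 = 25/5 = 5
  mean(B) = (8 + 3 + 4 + 3 + 8) / 5 = 26/5 = 5.2
  mean(C) = (6 + 3 + 1 + 2 + 7) / 5 = 19/5 = 3.8

Step 2 — sample covariance S[i,j] = (1/(n-1)) · Σ_k (x_{k,i} - mean_i) · (x_{k,j} - mean_j), with n-1 = 4.
  S[A,A] = ((0)·(0) + (-2)·(-2) + (3)·(3) + (2)·(2) + (-3)·(-3)) / 4 = 26/4 = 6.5
  S[A,B] = ((0)·(2.8) + (-2)·(-2.2) + (3)·(-1.2) + (2)·(-2.2) + (-3)·(2.8)) / 4 = -12/4 = -3
  S[A,C] = ((0)·(2.2) + (-2)·(-0.8) + (3)·(-2.8) + (2)·(-1.8) + (-3)·(3.2)) / 4 = -20/4 = -5
  S[B,B] = ((2.8)·(2.8) + (-2.2)·(-2.2) + (-1.2)·(-1.2) + (-2.2)·(-2.2) + (2.8)·(2.8)) / 4 = 26.8/4 = 6.7
  S[B,C] = ((2.8)·(2.2) + (-2.2)·(-0.8) + (-1.2)·(-2.8) + (-2.2)·(-1.8) + (2.8)·(3.2)) / 4 = 24.2/4 = 6.05
  S[C,C] = ((2.2)·(2.2) + (-0.8)·(-0.8) + (-2.8)·(-2.8) + (-1.8)·(-1.8) + (3.2)·(3.2)) / 4 = 26.8/4 = 6.7

S is symmetric (S[j,i] = S[i,j]). Assembling:

S = [[6.5, -3, -5],
 [-3, 6.7, 6.05],
 [-5, 6.05, 6.7]]


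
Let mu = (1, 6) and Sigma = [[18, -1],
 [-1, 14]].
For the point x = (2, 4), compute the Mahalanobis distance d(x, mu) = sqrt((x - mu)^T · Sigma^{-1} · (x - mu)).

Step 1 — centre the observation: (x - mu) = (1, -2).

Step 2 — invert Sigma. det(Sigma) = 18·14 - (-1)² = 251.
  Sigma^{-1} = (1/det) · [[d, -b], [-b, a]] = [[0.0558, 0.004],
 [0.004, 0.0717]].

Step 3 — form the quadratic (x - mu)^T · Sigma^{-1} · (x - mu):
  Sigma^{-1} · (x - mu) = (0.0478, -0.1394).
  (x - mu)^T · [Sigma^{-1} · (x - mu)] = (1)·(0.0478) + (-2)·(-0.1394) = 0.3267.

Step 4 — take square root: d = √(0.3267) ≈ 0.5716.

d(x, mu) = √(0.3267) ≈ 0.5716


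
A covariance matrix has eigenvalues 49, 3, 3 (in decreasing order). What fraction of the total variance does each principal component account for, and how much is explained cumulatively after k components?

Step 1 — total variance = trace(Sigma) = Σ λ_i = 49 + 3 + 3 = 55.

Step 2 — fraction explained by component i = λ_i / Σ λ:
  PC1: 49/55 = 0.8909
  PC2: 3/55 = 0.0545
  PC3: 3/55 = 0.0545

Step 3 — cumulative fraction after k components = (λ_1 + ... + λ_k) / Σ λ:
  k = 1: 49/55 = 0.8909
  k = 2: (49 + 3)/55 = 52/55 = 0.9455
  k = 3: (49 + 3 + 3)/55 = 55/55 = 1

Summary (fraction, with percent):

explained: PC1 0.8909 (89.09%), PC2 0.0545 (5.45%), PC3 0.0545 (5.45%);  cumulative: 0.8909, 0.9455, 1


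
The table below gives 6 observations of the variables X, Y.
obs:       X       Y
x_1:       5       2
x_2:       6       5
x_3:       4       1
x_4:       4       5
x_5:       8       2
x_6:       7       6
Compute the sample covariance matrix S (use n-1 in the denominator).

Step 1 — column means:
  mean(X) = (5 + 6 + 4 + 4 + 8 + 7) / 6 = 34/6 = 5.6667
  mean(Y) = (2 + 5 + 1 + 5 + 2 + 6) / 6 = 21/6 = 3.5

Step 2 — sample covariance S[i,j] = (1/(n-1)) · Σ_k (x_{k,i} - mean_i) · (x_{k,j} - mean_j), with n-1 = 5.
  S[X,X] = ((-0.6667)·(-0.6667) + (0.3333)·(0.3333) + (-1.6667)·(-1.6667) + (-1.6667)·(-1.6667) + (2.3333)·(2.3333) + (1.3333)·(1.3333)) / 5 = 13.3333/5 = 2.6667
  S[X,Y] = ((-0.6667)·(-1.5) + (0.3333)·(1.5) + (-1.6667)·(-2.5) + (-1.6667)·(1.5) + (2.3333)·(-1.5) + (1.3333)·(2.5)) / 5 = 3/5 = 0.6
  S[Y,Y] = ((-1.5)·(-1.5) + (1.5)·(1.5) + (-2.5)·(-2.5) + (1.5)·(1.5) + (-1.5)·(-1.5) + (2.5)·(2.5)) / 5 = 21.5/5 = 4.3

S is symmetric (S[j,i] = S[i,j]). Assembling:

S = [[2.6667, 0.6],
 [0.6, 4.3]]


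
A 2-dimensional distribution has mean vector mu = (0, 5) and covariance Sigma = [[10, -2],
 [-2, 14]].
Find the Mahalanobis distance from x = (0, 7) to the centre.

Step 1 — centre the observation: (x - mu) = (0, 2).

Step 2 — invert Sigma. det(Sigma) = 10·14 - (-2)² = 136.
  Sigma^{-1} = (1/det) · [[d, -b], [-b, a]] = [[0.1029, 0.0147],
 [0.0147, 0.0735]].

Step 3 — form the quadratic (x - mu)^T · Sigma^{-1} · (x - mu):
  Sigma^{-1} · (x - mu) = (0.0294, 0.1471).
  (x - mu)^T · [Sigma^{-1} · (x - mu)] = (0)·(0.0294) + (2)·(0.1471) = 0.2941.

Step 4 — take square root: d = √(0.2941) ≈ 0.5423.

d(x, mu) = √(0.2941) ≈ 0.5423


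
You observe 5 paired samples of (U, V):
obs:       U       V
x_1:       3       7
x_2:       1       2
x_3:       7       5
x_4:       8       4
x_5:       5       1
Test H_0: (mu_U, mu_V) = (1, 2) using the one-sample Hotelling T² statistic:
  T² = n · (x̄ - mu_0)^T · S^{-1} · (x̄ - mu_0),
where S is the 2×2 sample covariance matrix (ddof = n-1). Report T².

Step 1 — sample mean vector:
  mean(U) = (3 + 1 + 7 + 8 + 5) / 5 = 24/5 = 4.8
  mean(V) = (7 + 2 + 5 + 4 + 1) / 5 = 19/5 = 3.8
  x̄ = (4.8, 3.8),  deviation x̄ - mu_0 = (4.8, 3.8) - (1, 2) = (3.8, 1.8).

Step 2 — sample covariance matrix, S[i,j] = (1/(n-1)) · Σ_k (x_{k,i} - mean_i) · (x_{k,j} - mean_j), divisor n-1 = 4:
  S[U,U] = ((-1.8)·(-1.8) + (-3.8)·(-3.8) + (2.2)·(2.2) + (3.2)·(3.2) + (0.2)·(0.2)) / 4 = 32.8/4 = 8.2
  S[U,V] = ((-1.8)·(3.2) + (-3.8)·(-1.8) + (2.2)·(1.2) + (3.2)·(0.2) + (0.2)·(-2.8)) / 4 = 3.8/4 = 0.95
  S[V,V] = ((3.2)·(3.2) + (-1.8)·(-1.8) + (1.2)·(1.2) + (0.2)·(0.2) + (-2.8)·(-2.8)) / 4 = 22.8/4 = 5.7
  S = [[8.2, 0.95],
 [0.95, 5.7]].

Step 3 — invert S. det(S) = 8.2·5.7 - (0.95)² = 45.8375.
  S^{-1} = (1/det) · [[d, -b], [-b, a]] = [[0.1244, -0.0207],
 [-0.0207, 0.1789]].

Step 4 — quadratic form (x̄ - mu_0)^T · S^{-1} · (x̄ - mu_0):
  S^{-1} · (x̄ - mu_0) = (0.4352, 0.2433),
  (x̄ - mu_0)^T · [...] = (3.8)·(0.4352) + (1.8)·(0.2433) = 2.0917.

Step 5 — scale by n: T² = 5 · 2.0917 = 10.4587.

T² ≈ 10.4587


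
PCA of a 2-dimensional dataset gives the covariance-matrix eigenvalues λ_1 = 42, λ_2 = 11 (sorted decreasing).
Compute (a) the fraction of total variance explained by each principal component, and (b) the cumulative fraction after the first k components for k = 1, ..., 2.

Step 1 — total variance = trace(Sigma) = Σ λ_i = 42 + 11 = 53.

Step 2 — fraction explained by component i = λ_i / Σ λ:
  PC1: 42/53 = 0.7925
  PC2: 11/53 = 0.2075

Step 3 — cumulative fraction after k components = (λ_1 + ... + λ_k) / Σ λ:
  k = 1: 42/53 = 0.7925
  k = 2: (42 + 11)/53 = 53/53 = 1

Summary (fraction, with percent):

explained: PC1 0.7925 (79.25%), PC2 0.2075 (20.75%);  cumulative: 0.7925, 1


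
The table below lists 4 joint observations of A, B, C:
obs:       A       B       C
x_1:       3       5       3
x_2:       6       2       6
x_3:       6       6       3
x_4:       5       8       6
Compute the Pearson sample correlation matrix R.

Step 1 — column means:
  mean(A) = (3 + 6 + 6 + 5) / 4 = 20/4 = 5
  mean(B) = (5 + 2 + 6 + 8) / 4 = 21/4 = 5.25
  mean(C) = (3 + 6 + 3 + 6) / 4 = 18/4 = 4.5

Step 2 — sample variances and covariances s[i,j] = (1/(n-1)) · Σ_k (x_{k,i} - mean_i) · (x_{k,j} - mean_j), with n-1 = 3:
  s[A,A] = ((-2)·(-2) + (1)·(1) + (1)·(1) + (0)·(0)) / 3 = 6/3 = 2
  s[A,B] = ((-2)·(-0.25) + (1)·(-3.25) + (1)·(0.75) + (0)·(2.75)) / 3 = -2/3 = -0.6667
  s[A,C] = ((-2)·(-1.5) + (1)·(1.5) + (1)·(-1.5) + (0)·(1.5)) / 3 = 3/3 = 1
  s[B,B] = ((-0.25)·(-0.25) + (-3.25)·(-3.25) + (0.75)·(0.75) + (2.75)·(2.75)) / 3 = 18.75/3 = 6.25
  s[B,C] = ((-0.25)·(-1.5) + (-3.25)·(1.5) + (0.75)·(-1.5) + (2.75)·(1.5)) / 3 = -1.5/3 = -0.5
  s[C,C] = ((-1.5)·(-1.5) + (1.5)·(1.5) + (-1.5)·(-1.5) + (1.5)·(1.5)) / 3 = 9/3 = 3
  Sample standard deviations s_i = √(s[i,i]):
  s(A) = √(2) = 1.4142
  s(B) = √(6.25) = 2.5
  s(C) = √(3) = 1.7321

Step 3 — r_{ij} = s_{ij} / (s_i · s_j):
  r[A,A] = 1 (diagonal).
  r[A,B] = -0.6667 / (1.4142 · 2.5) = -0.6667 / 3.5355 = -0.1886
  r[A,C] = 1 / (1.4142 · 1.7321) = 1 / 2.4495 = 0.4082
  r[B,B] = 1 (diagonal).
  r[B,C] = -0.5 / (2.5 · 1.7321) = -0.5 / 4.3301 = -0.1155
  r[C,C] = 1 (diagonal).

R is symmetric with unit diagonal. Assembling:

R = [[1, -0.1886, 0.4082],
 [-0.1886, 1, -0.1155],
 [0.4082, -0.1155, 1]]


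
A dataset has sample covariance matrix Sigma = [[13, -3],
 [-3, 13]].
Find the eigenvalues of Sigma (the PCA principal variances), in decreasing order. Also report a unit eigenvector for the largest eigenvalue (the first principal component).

Step 1 — characteristic polynomial of 2×2 Sigma:
  det(Sigma - λI) = λ² - trace · λ + det = 0.
  trace = 13 + 13 = 26, det = 13·13 - (-3)² = 160.
Step 2 — discriminant:
  Δ = trace² - 4·det = 676 - 640 = 36.
Step 3 — eigenvalues:
  λ = (trace ± √Δ)/2 = (26 ± 6)/2,
  λ_1 = 16,  λ_2 = 10.

Step 4 — unit eigenvector for λ_1: solve (Sigma - λ_1 I)v = 0. First row:
  (13 - 16)·v_x + (-3)·v_y = 0, i.e. (-3)·v_x + (-3)·v_y = 0,
  so v ∝ (b, λ_1 - a) = (-3, 3); multiply by -1 so the first entry is positive: u = (3, -3).
  ||u|| = √((3)² + (-3)²) = √(18) ≈ 4.2426,
  v_1 = u/||u|| ≈ (0.7071, -0.7071) (||v_1|| = 1).

λ_1 = 16,  λ_2 = 10;  v_1 ≈ (0.7071, -0.7071)


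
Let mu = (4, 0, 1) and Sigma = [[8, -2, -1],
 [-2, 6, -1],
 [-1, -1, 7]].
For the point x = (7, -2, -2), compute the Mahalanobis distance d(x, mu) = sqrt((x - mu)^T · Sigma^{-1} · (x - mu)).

Step 1 — centre the observation: (x - mu) = (3, -2, -3).

Step 2 — invert Sigma (cofactor / det for 3×3, or solve directly):
  Sigma^{-1} = [[0.1414, 0.0517, 0.0276],
 [0.0517, 0.1897, 0.0345],
 [0.0276, 0.0345, 0.1517]].

Step 3 — form the quadratic (x - mu)^T · Sigma^{-1} · (x - mu):
  Sigma^{-1} · (x - mu) = (0.2379, -0.3276, -0.4414).
  (x - mu)^T · [Sigma^{-1} · (x - mu)] = (3)·(0.2379) + (-2)·(-0.3276) + (-3)·(-0.4414) = 2.6931.

Step 4 — take square root: d = √(2.6931) ≈ 1.6411.

d(x, mu) = √(2.6931) ≈ 1.6411


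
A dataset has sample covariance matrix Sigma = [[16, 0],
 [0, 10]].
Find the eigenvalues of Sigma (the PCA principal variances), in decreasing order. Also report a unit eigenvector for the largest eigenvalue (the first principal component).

Step 1 — characteristic polynomial of 2×2 Sigma:
  det(Sigma - λI) = λ² - trace · λ + det = 0.
  trace = 16 + 10 = 26, det = 16·10 - (0)² = 160.
Step 2 — discriminant:
  Δ = trace² - 4·det = 676 - 640 = 36.
Step 3 — eigenvalues:
  λ = (trace ± √Δ)/2 = (26 ± 6)/2,
  λ_1 = 16,  λ_2 = 10.

Step 4 — unit eigenvector for λ_1: Sigma is diagonal, so its eigenvectors are the coordinate axes. λ_1 = 16 is the diagonal entry on the first coordinate axis, hence
  v_1 = (1, 0) (||v_1|| = 1).

λ_1 = 16,  λ_2 = 10;  v_1 ≈ (1, 0)


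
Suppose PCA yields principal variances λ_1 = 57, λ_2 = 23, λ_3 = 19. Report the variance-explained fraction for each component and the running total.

Step 1 — total variance = trace(Sigma) = Σ λ_i = 57 + 23 + 19 = 99.

Step 2 — fraction explained by component i = λ_i / Σ λ:
  PC1: 57/99 = 0.5758
  PC2: 23/99 = 0.2323
  PC3: 19/99 = 0.1919

Step 3 — cumulative fraction after k components = (λ_1 + ... + λ_k) / Σ λ:
  k = 1: 57/99 = 0.5758
  k = 2: (57 + 23)/99 = 80/99 = 0.8081
  k = 3: (57 + 23 + 19)/99 = 99/99 = 1

Summary (fraction, with percent):

explained: PC1 0.5758 (57.58%), PC2 0.2323 (23.23%), PC3 0.1919 (19.19%);  cumulative: 0.5758, 0.8081, 1


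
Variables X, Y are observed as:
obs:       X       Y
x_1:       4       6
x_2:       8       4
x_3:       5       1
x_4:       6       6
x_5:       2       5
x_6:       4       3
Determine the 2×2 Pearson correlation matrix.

Step 1 — column means:
  mean(X) = (4 + 8 + 5 + 6 + 2 + 4) / 6 = 29/6 = 4.8333
  mean(Y) = (6 + 4 + 1 + 6 + 5 + 3) / 6 = 25/6 = 4.1667

Step 2 — sample variances and covariances s[i,j] = (1/(n-1)) · Σ_k (x_{k,i} - mean_i) · (x_{k,j} - mean_j), with n-1 = 5:
  s[X,X] = ((-0.8333)·(-0.8333) + (3.1667)·(3.1667) + (0.1667)·(0.1667) + (1.1667)·(1.1667) + (-2.8333)·(-2.8333) + (-0.8333)·(-0.8333)) / 5 = 20.8333/5 = 4.1667
  s[X,Y] = ((-0.8333)·(1.8333) + (3.1667)·(-0.1667) + (0.1667)·(-3.1667) + (1.1667)·(1.8333) + (-2.8333)·(0.8333) + (-0.8333)·(-1.1667)) / 5 = -1.8333/5 = -0.3667
  s[Y,Y] = ((1.8333)·(1.8333) + (-0.1667)·(-0.1667) + (-3.1667)·(-3.1667) + (1.8333)·(1.8333) + (0.8333)·(0.8333) + (-1.1667)·(-1.1667)) / 5 = 18.8333/5 = 3.7667
  Sample standard deviations s_i = √(s[i,i]):
  s(X) = √(4.1667) = 2.0412
  s(Y) = √(3.7667) = 1.9408

Step 3 — r_{ij} = s_{ij} / (s_i · s_j):
  r[X,X] = 1 (diagonal).
  r[X,Y] = -0.3667 / (2.0412 · 1.9408) = -0.3667 / 3.9616 = -0.0926
  r[Y,Y] = 1 (diagonal).

R is symmetric with unit diagonal. Assembling:

R = [[1, -0.0926],
 [-0.0926, 1]]


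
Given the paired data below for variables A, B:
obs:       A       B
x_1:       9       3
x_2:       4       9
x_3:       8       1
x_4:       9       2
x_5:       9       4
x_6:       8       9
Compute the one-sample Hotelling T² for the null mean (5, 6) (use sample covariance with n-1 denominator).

Step 1 — sample mean vector:
  mean(A) = (9 + 4 + 8 + 9 + 9 + 8) / 6 = 47/6 = 7.8333
  mean(B) = (3 + 9 + 1 + 2 + 4 + 9) / 6 = 28/6 = 4.6667
  x̄ = (7.8333, 4.6667),  deviation x̄ - mu_0 = (7.8333, 4.6667) - (5, 6) = (2.8333, -1.3333).

Step 2 — sample covariance matrix, S[i,j] = (1/(n-1)) · Σ_k (x_{k,i} - mean_i) · (x_{k,j} - mean_j), divisor n-1 = 5:
  S[A,A] = ((1.1667)·(1.1667) + (-3.8333)·(-3.8333) + (0.1667)·(0.1667) + (1.1667)·(1.1667) + (1.1667)·(1.1667) + (0.1667)·(0.1667)) / 5 = 18.8333/5 = 3.7667
  S[A,B] = ((1.1667)·(-1.6667) + (-3.8333)·(4.3333) + (0.1667)·(-3.6667) + (1.1667)·(-2.6667) + (1.1667)·(-0.6667) + (0.1667)·(4.3333)) / 5 = -22.3333/5 = -4.4667
  S[B,B] = ((-1.6667)·(-1.6667) + (4.3333)·(4.3333) + (-3.6667)·(-3.6667) + (-2.6667)·(-2.6667) + (-0.6667)·(-0.6667) + (4.3333)·(4.3333)) / 5 = 61.3333/5 = 12.2667
  S = [[3.7667, -4.4667],
 [-4.4667, 12.2667]].

Step 3 — invert S. det(S) = 3.7667·12.2667 - (-4.4667)² = 26.2533.
  S^{-1} = (1/det) · [[d, -b], [-b, a]] = [[0.4672, 0.1701],
 [0.1701, 0.1435]].

Step 4 — quadratic form (x̄ - mu_0)^T · S^{-1} · (x̄ - mu_0):
  S^{-1} · (x̄ - mu_0) = (1.097, 0.2908),
  (x̄ - mu_0)^T · [...] = (2.8333)·(1.097) + (-1.3333)·(0.2908) = 2.7205.

Step 5 — scale by n: T² = 6 · 2.7205 = 16.323.

T² ≈ 16.323


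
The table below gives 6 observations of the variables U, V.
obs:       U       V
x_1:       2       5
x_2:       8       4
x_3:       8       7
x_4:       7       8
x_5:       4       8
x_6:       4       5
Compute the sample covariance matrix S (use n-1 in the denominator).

Step 1 — column means:
  mean(U) = (2 + 8 + 8 + 7 + 4 + 4) / 6 = 33/6 = 5.5
  mean(V) = (5 + 4 + 7 + 8 + 8 + 5) / 6 = 37/6 = 6.1667

Step 2 — sample covariance S[i,j] = (1/(n-1)) · Σ_k (x_{k,i} - mean_i) · (x_{k,j} - mean_j), with n-1 = 5.
  S[U,U] = ((-3.5)·(-3.5) + (2.5)·(2.5) + (2.5)·(2.5) + (1.5)·(1.5) + (-1.5)·(-1.5) + (-1.5)·(-1.5)) / 5 = 31.5/5 = 6.3
  S[U,V] = ((-3.5)·(-1.1667) + (2.5)·(-2.1667) + (2.5)·(0.8333) + (1.5)·(1.8333) + (-1.5)·(1.8333) + (-1.5)·(-1.1667)) / 5 = 2.5/5 = 0.5
  S[V,V] = ((-1.1667)·(-1.1667) + (-2.1667)·(-2.1667) + (0.8333)·(0.8333) + (1.8333)·(1.8333) + (1.8333)·(1.8333) + (-1.1667)·(-1.1667)) / 5 = 14.8333/5 = 2.9667

S is symmetric (S[j,i] = S[i,j]). Assembling:

S = [[6.3, 0.5],
 [0.5, 2.9667]]


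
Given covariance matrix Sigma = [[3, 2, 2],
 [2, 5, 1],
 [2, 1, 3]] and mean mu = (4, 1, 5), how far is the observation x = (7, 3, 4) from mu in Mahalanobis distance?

Step 1 — centre the observation: (x - mu) = (3, 2, -1).

Step 2 — invert Sigma (cofactor / det for 3×3, or solve directly):
  Sigma^{-1} = [[0.7778, -0.2222, -0.4444],
 [-0.2222, 0.2778, 0.0556],
 [-0.4444, 0.0556, 0.6111]].

Step 3 — form the quadratic (x - mu)^T · Sigma^{-1} · (x - mu):
  Sigma^{-1} · (x - mu) = (2.3333, -0.1667, -1.8333).
  (x - mu)^T · [Sigma^{-1} · (x - mu)] = (3)·(2.3333) + (2)·(-0.1667) + (-1)·(-1.8333) = 8.5.

Step 4 — take square root: d = √(8.5) ≈ 2.9155.

d(x, mu) = √(8.5) ≈ 2.9155


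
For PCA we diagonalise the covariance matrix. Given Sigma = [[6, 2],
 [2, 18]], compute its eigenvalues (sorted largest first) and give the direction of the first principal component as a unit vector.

Step 1 — characteristic polynomial of 2×2 Sigma:
  det(Sigma - λI) = λ² - trace · λ + det = 0.
  trace = 6 + 18 = 24, det = 6·18 - (2)² = 104.
Step 2 — discriminant:
  Δ = trace² - 4·det = 576 - 416 = 160.
Step 3 — eigenvalues:
  λ = (trace ± √Δ)/2 = (24 ± 12.6491)/2,
  λ_1 = 18.3246,  λ_2 = 5.6754.

Step 4 — unit eigenvector for λ_1: solve (Sigma - λ_1 I)v = 0. First row:
  (6 - 18.3246)·v_x + (2)·v_y = 0, i.e. (-12.3246)·v_x + (2)·v_y = 0,
  so v ∝ (b, λ_1 - a) = (2, 12.3246) = u.
  ||u|| = √((2)² + (12.3246)²) = √(155.8947) ≈ 12.4858,
  v_1 = u/||u|| ≈ (0.1602, 0.9871) (||v_1|| = 1).

λ_1 = 18.3246,  λ_2 = 5.6754;  v_1 ≈ (0.1602, 0.9871)


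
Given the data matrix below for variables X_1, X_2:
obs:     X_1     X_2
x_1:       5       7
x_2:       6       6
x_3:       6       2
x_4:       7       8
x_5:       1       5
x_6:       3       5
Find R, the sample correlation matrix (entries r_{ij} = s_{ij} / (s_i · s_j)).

Step 1 — column means:
  mean(X_1) = (5 + 6 + 6 + 7 + 1 + 3) / 6 = 28/6 = 4.6667
  mean(X_2) = (7 + 6 + 2 + 8 + 5 + 5) / 6 = 33/6 = 5.5

Step 2 — sample variances and covariances s[i,j] = (1/(n-1)) · Σ_k (x_{k,i} - mean_i) · (x_{k,j} - mean_j), with n-1 = 5:
  s[X_1,X_1] = ((0.3333)·(0.3333) + (1.3333)·(1.3333) + (1.3333)·(1.3333) + (2.3333)·(2.3333) + (-3.6667)·(-3.6667) + (-1.6667)·(-1.6667)) / 5 = 25.3333/5 = 5.0667
  s[X_1,X_2] = ((0.3333)·(1.5) + (1.3333)·(0.5) + (1.3333)·(-3.5) + (2.3333)·(2.5) + (-3.6667)·(-0.5) + (-1.6667)·(-0.5)) / 5 = 5/5 = 1
  s[X_2,X_2] = ((1.5)·(1.5) + (0.5)·(0.5) + (-3.5)·(-3.5) + (2.5)·(2.5) + (-0.5)·(-0.5) + (-0.5)·(-0.5)) / 5 = 21.5/5 = 4.3
  Sample standard deviations s_i = √(s[i,i]):
  s(X_1) = √(5.0667) = 2.2509
  s(X_2) = √(4.3) = 2.0736

Step 3 — r_{ij} = s_{ij} / (s_i · s_j):
  r[X_1,X_1] = 1 (diagonal).
  r[X_1,X_2] = 1 / (2.2509 · 2.0736) = 1 / 4.6676 = 0.2142
  r[X_2,X_2] = 1 (diagonal).

R is symmetric with unit diagonal. Assembling:

R = [[1, 0.2142],
 [0.2142, 1]]


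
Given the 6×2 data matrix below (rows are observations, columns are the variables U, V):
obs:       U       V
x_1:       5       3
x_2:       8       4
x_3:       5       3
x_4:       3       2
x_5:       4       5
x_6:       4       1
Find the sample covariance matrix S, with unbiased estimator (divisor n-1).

Step 1 — column means:
  mean(U) = (5 + 8 + 5 + 3 + 4 + 4) / 6 = 29/6 = 4.8333
  mean(V) = (3 + 4 + 3 + 2 + 5 + 1) / 6 = 18/6 = 3

Step 2 — sample covariance S[i,j] = (1/(n-1)) · Σ_k (x_{k,i} - mean_i) · (x_{k,j} - mean_j), with n-1 = 5.
  S[U,U] = ((0.1667)·(0.1667) + (3.1667)·(3.1667) + (0.1667)·(0.1667) + (-1.8333)·(-1.8333) + (-0.8333)·(-0.8333) + (-0.8333)·(-0.8333)) / 5 = 14.8333/5 = 2.9667
  S[U,V] = ((0.1667)·(0) + (3.1667)·(1) + (0.1667)·(0) + (-1.8333)·(-1) + (-0.8333)·(2) + (-0.8333)·(-2)) / 5 = 5/5 = 1
  S[V,V] = ((0)·(0) + (1)·(1) + (0)·(0) + (-1)·(-1) + (2)·(2) + (-2)·(-2)) / 5 = 10/5 = 2

S is symmetric (S[j,i] = S[i,j]). Assembling:

S = [[2.9667, 1],
 [1, 2]]


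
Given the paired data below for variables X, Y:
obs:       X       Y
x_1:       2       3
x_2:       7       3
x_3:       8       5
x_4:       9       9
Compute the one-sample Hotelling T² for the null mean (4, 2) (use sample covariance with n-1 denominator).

Step 1 — sample mean vector:
  mean(X) = (2 + 7 + 8 + 9) / 4 = 26/4 = 6.5
  mean(Y) = (3 + 3 + 5 + 9) / 4 = 20/4 = 5
  x̄ = (6.5, 5),  deviation x̄ - mu_0 = (6.5, 5) - (4, 2) = (2.5, 3).

Step 2 — sample covariance matrix, S[i,j] = (1/(n-1)) · Σ_k (x_{k,i} - mean_i) · (x_{k,j} - mean_j), divisor n-1 = 3:
  S[X,X] = ((-4.5)·(-4.5) + (0.5)·(0.5) + (1.5)·(1.5) + (2.5)·(2.5)) / 3 = 29/3 = 9.6667
  S[X,Y] = ((-4.5)·(-2) + (0.5)·(-2) + (1.5)·(0) + (2.5)·(4)) / 3 = 18/3 = 6
  S[Y,Y] = ((-2)·(-2) + (-2)·(-2) + (0)·(0) + (4)·(4)) / 3 = 24/3 = 8
  S = [[9.6667, 6],
 [6, 8]].

Step 3 — invert S. det(S) = 9.6667·8 - (6)² = 41.3333.
  S^{-1} = (1/det) · [[d, -b], [-b, a]] = [[0.1935, -0.1452],
 [-0.1452, 0.2339]].

Step 4 — quadratic form (x̄ - mu_0)^T · S^{-1} · (x̄ - mu_0):
  S^{-1} · (x̄ - mu_0) = (0.0484, 0.3387),
  (x̄ - mu_0)^T · [...] = (2.5)·(0.0484) + (3)·(0.3387) = 1.1371.

Step 5 — scale by n: T² = 4 · 1.1371 = 4.5484.

T² ≈ 4.5484


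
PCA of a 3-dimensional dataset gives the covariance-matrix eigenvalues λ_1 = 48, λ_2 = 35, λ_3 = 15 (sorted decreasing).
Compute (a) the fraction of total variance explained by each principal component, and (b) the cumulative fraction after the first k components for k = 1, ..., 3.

Step 1 — total variance = trace(Sigma) = Σ λ_i = 48 + 35 + 15 = 98.

Step 2 — fraction explained by component i = λ_i / Σ λ:
  PC1: 48/98 = 0.4898
  PC2: 35/98 = 0.3571
  PC3: 15/98 = 0.1531

Step 3 — cumulative fraction after k components = (λ_1 + ... + λ_k) / Σ λ:
  k = 1: 48/98 = 0.4898
  k = 2: (48 + 35)/98 = 83/98 = 0.8469
  k = 3: (48 + 35 + 15)/98 = 98/98 = 1

Summary (fraction, with percent):

explained: PC1 0.4898 (48.98%), PC2 0.3571 (35.71%), PC3 0.1531 (15.31%);  cumulative: 0.4898, 0.8469, 1


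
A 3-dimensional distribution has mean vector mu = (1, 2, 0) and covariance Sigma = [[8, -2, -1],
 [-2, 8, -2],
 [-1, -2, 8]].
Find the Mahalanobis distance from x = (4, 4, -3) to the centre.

Step 1 — centre the observation: (x - mu) = (3, 2, -3).

Step 2 — invert Sigma (cofactor / det for 3×3, or solve directly):
  Sigma^{-1} = [[0.1389, 0.0417, 0.0278],
 [0.0417, 0.1458, 0.0417],
 [0.0278, 0.0417, 0.1389]].

Step 3 — form the quadratic (x - mu)^T · Sigma^{-1} · (x - mu):
  Sigma^{-1} · (x - mu) = (0.4167, 0.2917, -0.25).
  (x - mu)^T · [Sigma^{-1} · (x - mu)] = (3)·(0.4167) + (2)·(0.2917) + (-3)·(-0.25) = 2.5833.

Step 4 — take square root: d = √(2.5833) ≈ 1.6073.

d(x, mu) = √(2.5833) ≈ 1.6073


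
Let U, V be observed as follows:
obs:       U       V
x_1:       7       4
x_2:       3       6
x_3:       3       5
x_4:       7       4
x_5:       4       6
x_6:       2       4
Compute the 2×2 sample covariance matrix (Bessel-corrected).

Step 1 — column means:
  mean(U) = (7 + 3 + 3 + 7 + 4 + 2) / 6 = 26/6 = 4.3333
  mean(V) = (4 + 6 + 5 + 4 + 6 + 4) / 6 = 29/6 = 4.8333

Step 2 — sample covariance S[i,j] = (1/(n-1)) · Σ_k (x_{k,i} - mean_i) · (x_{k,j} - mean_j), with n-1 = 5.
  S[U,U] = ((2.6667)·(2.6667) + (-1.3333)·(-1.3333) + (-1.3333)·(-1.3333) + (2.6667)·(2.6667) + (-0.3333)·(-0.3333) + (-2.3333)·(-2.3333)) / 5 = 23.3333/5 = 4.6667
  S[U,V] = ((2.6667)·(-0.8333) + (-1.3333)·(1.1667) + (-1.3333)·(0.1667) + (2.6667)·(-0.8333) + (-0.3333)·(1.1667) + (-2.3333)·(-0.8333)) / 5 = -4.6667/5 = -0.9333
  S[V,V] = ((-0.8333)·(-0.8333) + (1.1667)·(1.1667) + (0.1667)·(0.1667) + (-0.8333)·(-0.8333) + (1.1667)·(1.1667) + (-0.8333)·(-0.8333)) / 5 = 4.8333/5 = 0.9667

S is symmetric (S[j,i] = S[i,j]). Assembling:

S = [[4.6667, -0.9333],
 [-0.9333, 0.9667]]


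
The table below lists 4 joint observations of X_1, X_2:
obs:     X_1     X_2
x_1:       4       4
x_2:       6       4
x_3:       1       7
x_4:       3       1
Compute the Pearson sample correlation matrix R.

Step 1 — column means:
  mean(X_1) = (4 + 6 + 1 + 3) / 4 = 14/4 = 3.5
  mean(X_2) = (4 + 4 + 7 + 1) / 4 = 16/4 = 4

Step 2 — sample variances and covariances s[i,j] = (1/(n-1)) · Σ_k (x_{k,i} - mean_i) · (x_{k,j} - mean_j), with n-1 = 3:
  s[X_1,X_1] = ((0.5)·(0.5) + (2.5)·(2.5) + (-2.5)·(-2.5) + (-0.5)·(-0.5)) / 3 = 13/3 = 4.3333
  s[X_1,X_2] = ((0.5)·(0) + (2.5)·(0) + (-2.5)·(3) + (-0.5)·(-3)) / 3 = -6/3 = -2
  s[X_2,X_2] = ((0)·(0) + (0)·(0) + (3)·(3) + (-3)·(-3)) / 3 = 18/3 = 6
  Sample standard deviations s_i = √(s[i,i]):
  s(X_1) = √(4.3333) = 2.0817
  s(X_2) = √(6) = 2.4495

Step 3 — r_{ij} = s_{ij} / (s_i · s_j):
  r[X_1,X_1] = 1 (diagonal).
  r[X_1,X_2] = -2 / (2.0817 · 2.4495) = -2 / 5.099 = -0.3922
  r[X_2,X_2] = 1 (diagonal).

R is symmetric with unit diagonal. Assembling:

R = [[1, -0.3922],
 [-0.3922, 1]]


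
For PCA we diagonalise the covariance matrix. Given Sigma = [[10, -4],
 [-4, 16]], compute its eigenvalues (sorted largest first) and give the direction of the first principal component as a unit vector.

Step 1 — characteristic polynomial of 2×2 Sigma:
  det(Sigma - λI) = λ² - trace · λ + det = 0.
  trace = 10 + 16 = 26, det = 10·16 - (-4)² = 144.
Step 2 — discriminant:
  Δ = trace² - 4·det = 676 - 576 = 100.
Step 3 — eigenvalues:
  λ = (trace ± √Δ)/2 = (26 ± 10)/2,
  λ_1 = 18,  λ_2 = 8.

Step 4 — unit eigenvector for λ_1: solve (Sigma - λ_1 I)v = 0. First row:
  (10 - 18)·v_x + (-4)·v_y = 0, i.e. (-8)·v_x + (-4)·v_y = 0,
  so v ∝ (b, λ_1 - a) = (-4, 8); multiply by -1 so the first entry is positive: u = (4, -8).
  ||u|| = √((4)² + (-8)²) = √(80) ≈ 8.9443,
  v_1 = u/||u|| ≈ (0.4472, -0.8944) (||v_1|| = 1).

λ_1 = 18,  λ_2 = 8;  v_1 ≈ (0.4472, -0.8944)


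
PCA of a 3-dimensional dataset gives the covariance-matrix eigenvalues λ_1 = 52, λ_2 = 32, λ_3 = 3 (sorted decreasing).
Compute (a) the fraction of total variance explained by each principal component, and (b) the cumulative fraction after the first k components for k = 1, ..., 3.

Step 1 — total variance = trace(Sigma) = Σ λ_i = 52 + 32 + 3 = 87.

Step 2 — fraction explained by component i = λ_i / Σ λ:
  PC1: 52/87 = 0.5977
  PC2: 32/87 = 0.3678
  PC3: 3/87 = 0.0345

Step 3 — cumulative fraction after k components = (λ_1 + ... + λ_k) / Σ λ:
  k = 1: 52/87 = 0.5977
  k = 2: (52 + 32)/87 = 84/87 = 0.9655
  k = 3: (52 + 32 + 3)/87 = 87/87 = 1

Summary (fraction, with percent):

explained: PC1 0.5977 (59.77%), PC2 0.3678 (36.78%), PC3 0.0345 (3.45%);  cumulative: 0.5977, 0.9655, 1


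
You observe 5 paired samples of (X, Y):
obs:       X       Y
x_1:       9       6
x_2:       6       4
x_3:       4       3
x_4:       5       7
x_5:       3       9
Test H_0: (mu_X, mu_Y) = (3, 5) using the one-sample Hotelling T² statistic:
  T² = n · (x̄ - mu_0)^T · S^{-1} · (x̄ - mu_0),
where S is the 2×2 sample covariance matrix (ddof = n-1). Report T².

Step 1 — sample mean vector:
  mean(X) = (9 + 6 + 4 + 5 + 3) / 5 = 27/5 = 5.4
  mean(Y) = (6 + 4 + 3 + 7 + 9) / 5 = 29/5 = 5.8
  x̄ = (5.4, 5.8),  deviation x̄ - mu_0 = (5.4, 5.8) - (3, 5) = (2.4, 0.8).

Step 2 — sample covariance matrix, S[i,j] = (1/(n-1)) · Σ_k (x_{k,i} - mean_i) · (x_{k,j} - mean_j), divisor n-1 = 4:
  S[X,X] = ((3.6)·(3.6) + (0.6)·(0.6) + (-1.4)·(-1.4) + (-0.4)·(-0.4) + (-2.4)·(-2.4)) / 4 = 21.2/4 = 5.3
  S[X,Y] = ((3.6)·(0.2) + (0.6)·(-1.8) + (-1.4)·(-2.8) + (-0.4)·(1.2) + (-2.4)·(3.2)) / 4 = -4.6/4 = -1.15
  S[Y,Y] = ((0.2)·(0.2) + (-1.8)·(-1.8) + (-2.8)·(-2.8) + (1.2)·(1.2) + (3.2)·(3.2)) / 4 = 22.8/4 = 5.7
  S = [[5.3, -1.15],
 [-1.15, 5.7]].

Step 3 — invert S. det(S) = 5.3·5.7 - (-1.15)² = 28.8875.
  S^{-1} = (1/det) · [[d, -b], [-b, a]] = [[0.1973, 0.0398],
 [0.0398, 0.1835]].

Step 4 — quadratic form (x̄ - mu_0)^T · S^{-1} · (x̄ - mu_0):
  S^{-1} · (x̄ - mu_0) = (0.5054, 0.2423),
  (x̄ - mu_0)^T · [...] = (2.4)·(0.5054) + (0.8)·(0.2423) = 1.4068.

Step 5 — scale by n: T² = 5 · 1.4068 = 7.0342.

T² ≈ 7.0342
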